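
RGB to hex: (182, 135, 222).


R = 182 → B6 (hex)
G = 135 → 87 (hex)
B = 222 → DE (hex)
Hex = #B687DE


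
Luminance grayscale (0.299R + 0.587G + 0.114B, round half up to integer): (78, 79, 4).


Gray = 0.299×R + 0.587×G + 0.114×B
Gray = 0.299×78 + 0.587×79 + 0.114×4
Gray = 23.322 + 46.373 + 0.456
Gray = 70.151 → round half up → 70
Gray = 70


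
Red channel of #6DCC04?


Color: #6DCC04
R = 6D = 109
G = CC = 204
B = 04 = 4
Red = 109


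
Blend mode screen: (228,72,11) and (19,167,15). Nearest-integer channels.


Screen: C = 255 - (255-A)×(255-B)/255, rounded to nearest integer
R: 255 - (255-228)×(255-19)/255 = 255 - 6372/255 ≈ 255 - 24.988 = 230.012 → 230
G: 255 - (255-72)×(255-167)/255 = 255 - 16104/255 ≈ 255 - 63.153 = 191.847 → 192
B: 255 - (255-11)×(255-15)/255 = 255 - 58560/255 ≈ 255 - 229.647 = 25.353 → 25
= RGB(230, 192, 25)


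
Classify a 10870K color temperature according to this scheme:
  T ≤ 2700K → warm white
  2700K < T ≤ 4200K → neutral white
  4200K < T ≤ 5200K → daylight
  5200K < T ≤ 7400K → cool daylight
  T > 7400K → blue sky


Temperature: 10870K
10870K > 7400K → blue sky
Classification: blue sky


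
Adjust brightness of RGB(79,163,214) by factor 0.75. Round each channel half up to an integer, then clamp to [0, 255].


Multiply each channel by 0.75, round half up, clamp to [0, 255]
R: 79×0.75 = 59.25 → round → 59
G: 163×0.75 = 122.25 → round → 122
B: 214×0.75 = 160.5 → round → 161
= RGB(59, 122, 161)


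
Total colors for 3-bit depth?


Colors = 2^bits = 2^3
= 8 colors


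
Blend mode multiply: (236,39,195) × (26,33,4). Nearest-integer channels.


Multiply: C = A×B/255, rounded to nearest integer
R: 236×26/255 = 6136/255 ≈ 24.063 → 24
G: 39×33/255 = 1287/255 ≈ 5.047 → 5
B: 195×4/255 = 780/255 ≈ 3.059 → 3
= RGB(24, 5, 3)


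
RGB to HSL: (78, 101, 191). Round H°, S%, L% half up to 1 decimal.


Normalize: R'=78/255≈0.3059, G'=101/255≈0.3961, B'=191/255≈0.7490
Max=191/255, Min=78/255, Δ=Max-Min=113/255
L = (Max+Min)/2 = (191+78)/510 = 269/510 = 0.52745… → L = 52.7%
L > 0.5 → S = Δ/(2-Max-Min) = 113/(510-191-78) = 113/241 = 0.46887… → S = 46.9%
(the 1/255 factors cancel in S and H, so raw channel differences can be used)
Max is B' → H = 60 × ((R-G)/Δ + 4) = 60 × ((78-101)/113 + 4)
  -23/113 + 4 = -0.2035… + 4 = 3.7964…
  H = 60 × 3.7964… = 227.787…° → H = 227.8°
= HSL(227.8°, 46.9%, 52.7%)


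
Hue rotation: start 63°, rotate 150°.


New hue = (H + rotation) mod 360
New hue = (63 + 150) mod 360
= 213 mod 360
= 213°


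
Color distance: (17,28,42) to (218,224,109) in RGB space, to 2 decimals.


d = √[(R₁-R₂)² + (G₁-G₂)² + (B₁-B₂)²]
d = √[(17-218)² + (28-224)² + (42-109)²]
d = √[40401 + 38416 + 4489]
d = √83306
d ≈ 288.63


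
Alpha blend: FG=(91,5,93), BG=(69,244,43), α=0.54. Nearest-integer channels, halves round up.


C = α×F + (1-α)×B, with 1-α = 0.46
R: 0.54×91 + 0.46×69 = 49.14 + 31.74 = 80.88 → 81
G: 0.54×5 + 0.46×244 = 2.70 + 112.24 = 114.94 → 115
B: 0.54×93 + 0.46×43 = 50.22 + 19.78 = 70.00 → 70
= RGB(81, 115, 70)


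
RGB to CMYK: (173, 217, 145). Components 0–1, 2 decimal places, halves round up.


R'=173/255≈0.6784, G'=217/255≈0.8510, B'=145/255≈0.5686
K = 1 - max(R',G',B') = 1 - 217/255 = 38/255 = 0.14901… → 0.15
(1-R'-K)/(1-K) simplifies to (max-R)/max with max = 217:
C = (217-173)/217 = 44/217 = 0.20276… → 0.20
M = (217-217)/217 = 0/217 = 0 → 0.00
Y = (217-145)/217 = 72/217 = 0.33179… → 0.33
= CMYK(0.20, 0.00, 0.33, 0.15)


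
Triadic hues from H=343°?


Triadic: equally spaced at 120° intervals
H1 = 343°
H2 = (343 + 120) mod 360 = 103°
H3 = (343 + 240) mod 360 = 223°
Triadic = 343°, 103°, 223°


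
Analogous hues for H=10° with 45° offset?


Base hue: 10°
Left analog: (10 - 45) mod 360 = 325°
Right analog: (10 + 45) mod 360 = 55°
Analogous hues = 325° and 55°


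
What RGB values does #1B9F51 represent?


1B → 27 (R)
9F → 159 (G)
51 → 81 (B)
= RGB(27, 159, 81)


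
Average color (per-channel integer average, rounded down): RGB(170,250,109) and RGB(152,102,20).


Midpoint: each channel = ⌊(C₁+C₂)/2⌋
R: ⌊(170+152)/2⌋ = 161
G: ⌊(250+102)/2⌋ = 176
B: ⌊(109+20)/2⌋ = 64
= RGB(161, 176, 64)


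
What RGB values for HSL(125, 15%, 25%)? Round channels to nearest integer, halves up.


H=125°, S=0.15, L=0.25
C = (1-|2L-1|)×S = (1-|-0.50|)×0.15 = 0.075
H' = H/60 = 125/60 ≈ 2.0833; X = C×(1-|H' mod 2 - 1|) = 0.00625
m = L - C/2 = 0.25 - 0.0375 = 0.2125
Sector ⌊H'⌋ = 2 → (R',G',B') = (0.0, 0.075, 0.00625)
RGB = ((R'+m)×255, (G'+m)×255, (B'+m)×255) = (54.1875, 73.3125, 55.78125)
Round half up → RGB(54, 73, 56)


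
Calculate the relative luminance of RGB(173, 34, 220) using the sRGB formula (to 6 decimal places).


Linearize each channel (sRGB transfer function): c = v/255; c_lin = c/12.92 if c ≤ 0.04045, else ((c+0.055)/1.055)^2.4
  R: 173/255 ≈ 0.678431 > 0.04045 → ((0.678431+0.055)/1.055)^2.4 ≈ 0.417885
  G: 34/255 ≈ 0.133333 > 0.04045 → ((0.133333+0.055)/1.055)^2.4 ≈ 0.015996
  B: 220/255 ≈ 0.862745 > 0.04045 → ((0.862745+0.055)/1.055)^2.4 ≈ 0.715694
R_lin = 0.417885, G_lin = 0.015996, B_lin = 0.715694
L = 0.2126×R + 0.7152×G + 0.0722×B
L = 0.2126×0.417885 + 0.7152×0.015996 + 0.0722×0.715694
L ≈ 0.151956


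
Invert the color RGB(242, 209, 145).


Invert: (255-R, 255-G, 255-B)
R: 255-242 = 13
G: 255-209 = 46
B: 255-145 = 110
= RGB(13, 46, 110)


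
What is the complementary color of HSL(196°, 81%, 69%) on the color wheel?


Complement = opposite side of color wheel = hue + 180°
H' = (196 + 180) mod 360 = 16°
S and L unchanged.
= HSL(16°, 81%, 69%)


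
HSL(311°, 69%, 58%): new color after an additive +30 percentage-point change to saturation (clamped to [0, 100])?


Original S = 69%
Adjustment = +30 percentage points
New S = 69 + (30) = 99
Clamp to [0, 100] → 99
= HSL(311°, 99%, 58%)


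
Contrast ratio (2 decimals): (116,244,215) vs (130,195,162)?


Linearize each sRGB channel c=v/255: c/12.92 if c ≤ 0.04045 else ((c+0.055)/1.055)^2.4
L = 0.2126×R_lin + 0.7152×G_lin + 0.0722×B_lin
Color 1 (116,244,215):
  R=116: 116/255≈0.4549 > 0.04045 → ((0.4549+0.055)/1.055)^2.4 ≈ 0.17465
  G=244: 244/255≈0.9569 > 0.04045 → ((0.9569+0.055)/1.055)^2.4 ≈ 0.90466
  B=215: 215/255≈0.8431 > 0.04045 → ((0.8431+0.055)/1.055)^2.4 ≈ 0.67954
  L1 = 0.2126×0.17465 + 0.7152×0.90466 + 0.0722×0.67954 ≈ 0.73321
Color 2 (130,195,162):
  R=130: 130/255≈0.5098 > 0.04045 → ((0.5098+0.055)/1.055)^2.4 ≈ 0.22323
  G=195: 195/255≈0.7647 > 0.04045 → ((0.7647+0.055)/1.055)^2.4 ≈ 0.54572
  B=162: 162/255≈0.6353 > 0.04045 → ((0.6353+0.055)/1.055)^2.4 ≈ 0.36131
  L2 = 0.2126×0.22323 + 0.7152×0.54572 + 0.0722×0.36131 ≈ 0.46385
Lighter = 0.73321, Darker = 0.46385
Ratio = (L_lighter + 0.05) / (L_darker + 0.05)
Ratio = (0.73321 + 0.05) / (0.46385 + 0.05) = 0.78321 / 0.51385 ≈ 1.5242
Ratio ≈ 1.52:1


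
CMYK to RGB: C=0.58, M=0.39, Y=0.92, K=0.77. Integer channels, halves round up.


R = 255 × (1-C) × (1-K) = 255 × 0.42 × 0.23 = 24.633 → 25
G = 255 × (1-M) × (1-K) = 255 × 0.61 × 0.23 = 35.7765 → 36
B = 255 × (1-Y) × (1-K) = 255 × 0.08 × 0.23 = 4.692 → 5
= RGB(25, 36, 5)


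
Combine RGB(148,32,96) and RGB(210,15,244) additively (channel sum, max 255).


Additive: each channel = min(255, C₁+C₂)
R: 148+210 = 358 → 255
G: 32+15 = 47 → 47
B: 96+244 = 340 → 255
= RGB(255, 47, 255)


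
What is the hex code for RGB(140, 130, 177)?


R = 140 → 8C (hex)
G = 130 → 82 (hex)
B = 177 → B1 (hex)
Hex = #8C82B1


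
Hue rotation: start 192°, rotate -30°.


New hue = (H + rotation) mod 360
New hue = (192 -30) mod 360
= 162 mod 360
= 162°


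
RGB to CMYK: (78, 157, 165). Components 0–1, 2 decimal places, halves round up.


R'=78/255≈0.3059, G'=157/255≈0.6157, B'=165/255≈0.6471
K = 1 - max(R',G',B') = 1 - 165/255 = 90/255 = 0.35294… → 0.35
(1-R'-K)/(1-K) simplifies to (max-R)/max with max = 165:
C = (165-78)/165 = 87/165 = 0.52727… → 0.53
M = (165-157)/165 = 8/165 = 0.04848… → 0.05
Y = (165-165)/165 = 0/165 = 0 → 0.00
= CMYK(0.53, 0.05, 0.00, 0.35)


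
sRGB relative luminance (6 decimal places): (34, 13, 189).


Linearize each channel (sRGB transfer function): c = v/255; c_lin = c/12.92 if c ≤ 0.04045, else ((c+0.055)/1.055)^2.4
  R: 34/255 ≈ 0.133333 > 0.04045 → ((0.133333+0.055)/1.055)^2.4 ≈ 0.015996
  G: 13/255 ≈ 0.050980 > 0.04045 → ((0.050980+0.055)/1.055)^2.4 ≈ 0.004025
  B: 189/255 ≈ 0.741176 > 0.04045 → ((0.741176+0.055)/1.055)^2.4 ≈ 0.508881
R_lin = 0.015996, G_lin = 0.004025, B_lin = 0.508881
L = 0.2126×R + 0.7152×G + 0.0722×B
L = 0.2126×0.015996 + 0.7152×0.004025 + 0.0722×0.508881
L ≈ 0.043021


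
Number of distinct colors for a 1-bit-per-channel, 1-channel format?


Total bits = 1 bits/channel × 1 channels = 1 bits
Distinct colors = 2^1
= 2 colors


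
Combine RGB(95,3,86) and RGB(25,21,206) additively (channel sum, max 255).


Additive: each channel = min(255, C₁+C₂)
R: 95+25 = 120 → 120
G: 3+21 = 24 → 24
B: 86+206 = 292 → 255
= RGB(120, 24, 255)


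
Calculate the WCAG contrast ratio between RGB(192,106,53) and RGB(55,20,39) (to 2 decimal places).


Linearize each sRGB channel c=v/255: c/12.92 if c ≤ 0.04045 else ((c+0.055)/1.055)^2.4
L = 0.2126×R_lin + 0.7152×G_lin + 0.0722×B_lin
Color 1 (192,106,53):
  R=192: 192/255≈0.7529 > 0.04045 → ((0.7529+0.055)/1.055)^2.4 ≈ 0.52712
  G=106: 106/255≈0.4157 > 0.04045 → ((0.4157+0.055)/1.055)^2.4 ≈ 0.14413
  B=53: 53/255≈0.2078 > 0.04045 → ((0.2078+0.055)/1.055)^2.4 ≈ 0.03560
  L1 = 0.2126×0.52712 + 0.7152×0.14413 + 0.0722×0.03560 ≈ 0.21772
Color 2 (55,20,39):
  R=55: 55/255≈0.2157 > 0.04045 → ((0.2157+0.055)/1.055)^2.4 ≈ 0.03820
  G=20: 20/255≈0.0784 > 0.04045 → ((0.0784+0.055)/1.055)^2.4 ≈ 0.00700
  B=39: 39/255≈0.1529 > 0.04045 → ((0.1529+0.055)/1.055)^2.4 ≈ 0.02029
  L2 = 0.2126×0.03820 + 0.7152×0.00700 + 0.0722×0.02029 ≈ 0.01459
Lighter = 0.21772, Darker = 0.01459
Ratio = (L_lighter + 0.05) / (L_darker + 0.05)
Ratio = (0.21772 + 0.05) / (0.01459 + 0.05) = 0.26772 / 0.06459 ≈ 4.1448
Ratio ≈ 4.14:1


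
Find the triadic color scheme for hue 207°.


Triadic: equally spaced at 120° intervals
H1 = 207°
H2 = (207 + 120) mod 360 = 327°
H3 = (207 + 240) mod 360 = 87°
Triadic = 207°, 327°, 87°


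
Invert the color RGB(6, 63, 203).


Invert: (255-R, 255-G, 255-B)
R: 255-6 = 249
G: 255-63 = 192
B: 255-203 = 52
= RGB(249, 192, 52)


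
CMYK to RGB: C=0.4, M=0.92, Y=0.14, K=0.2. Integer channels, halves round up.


R = 255 × (1-C) × (1-K) = 255 × 0.60 × 0.80 = 122.4 → 122
G = 255 × (1-M) × (1-K) = 255 × 0.08 × 0.80 = 16.32 → 16
B = 255 × (1-Y) × (1-K) = 255 × 0.86 × 0.80 = 175.44 → 175
= RGB(122, 16, 175)


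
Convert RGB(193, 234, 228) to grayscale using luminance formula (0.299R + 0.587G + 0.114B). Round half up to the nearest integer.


Gray = 0.299×R + 0.587×G + 0.114×B
Gray = 0.299×193 + 0.587×234 + 0.114×228
Gray = 57.707 + 137.358 + 25.992
Gray = 221.057 → round half up → 221
Gray = 221


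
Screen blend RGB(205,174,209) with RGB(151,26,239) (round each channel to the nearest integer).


Screen: C = 255 - (255-A)×(255-B)/255, rounded to nearest integer
R: 255 - (255-205)×(255-151)/255 = 255 - 5200/255 ≈ 255 - 20.392 = 234.608 → 235
G: 255 - (255-174)×(255-26)/255 = 255 - 18549/255 ≈ 255 - 72.741 = 182.259 → 182
B: 255 - (255-209)×(255-239)/255 = 255 - 736/255 ≈ 255 - 2.886 = 252.114 → 252
= RGB(235, 182, 252)


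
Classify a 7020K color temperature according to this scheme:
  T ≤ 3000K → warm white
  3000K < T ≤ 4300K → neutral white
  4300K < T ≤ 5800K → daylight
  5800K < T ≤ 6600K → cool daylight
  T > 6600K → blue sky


Temperature: 7020K
7020K > 6600K → blue sky
Classification: blue sky


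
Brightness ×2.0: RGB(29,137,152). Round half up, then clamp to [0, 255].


Multiply each channel by 2.0, round half up, clamp to [0, 255]
R: 29×2.0 = 58
G: 137×2.0 = 274 → clamp → 255
B: 152×2.0 = 304 → clamp → 255
= RGB(58, 255, 255)


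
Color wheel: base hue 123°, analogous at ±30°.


Base hue: 123°
Left analog: (123 - 30) mod 360 = 93°
Right analog: (123 + 30) mod 360 = 153°
Analogous hues = 93° and 153°


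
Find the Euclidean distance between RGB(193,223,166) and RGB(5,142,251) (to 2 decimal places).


d = √[(R₁-R₂)² + (G₁-G₂)² + (B₁-B₂)²]
d = √[(193-5)² + (223-142)² + (166-251)²]
d = √[35344 + 6561 + 7225]
d = √49130
d ≈ 221.65


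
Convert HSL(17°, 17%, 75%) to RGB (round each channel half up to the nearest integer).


H=17°, S=0.17, L=0.75
C = (1-|2L-1|)×S = (1-|0.50|)×0.17 = 0.085
H' = H/60 = 17/60 ≈ 0.2833; X = C×(1-|H' mod 2 - 1|) ≈ 0.0241
m = L - C/2 = 0.75 - 0.0425 = 0.7075
Sector ⌊H'⌋ = 0 → (R',G',B') = (0.085, ≈0.0241, 0.0)
RGB = ((R'+m)×255, (G'+m)×255, (B'+m)×255) = (202.0875, 186.55375, 180.4125)
Round half up → RGB(202, 187, 180)


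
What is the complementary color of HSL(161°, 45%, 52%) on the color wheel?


Complement = opposite side of color wheel = hue + 180°
H' = (161 + 180) mod 360 = 341°
S and L unchanged.
= HSL(341°, 45%, 52%)


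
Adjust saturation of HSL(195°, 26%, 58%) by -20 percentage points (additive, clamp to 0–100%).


Original S = 26%
Adjustment = -20 percentage points
New S = 26 + (-20) = 6
Clamp to [0, 100] → 6
= HSL(195°, 6%, 58%)


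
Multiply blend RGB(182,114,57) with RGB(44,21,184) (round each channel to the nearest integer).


Multiply: C = A×B/255, rounded to nearest integer
R: 182×44/255 = 8008/255 ≈ 31.404 → 31
G: 114×21/255 = 2394/255 ≈ 9.388 → 9
B: 57×184/255 = 10488/255 ≈ 41.129 → 41
= RGB(31, 9, 41)


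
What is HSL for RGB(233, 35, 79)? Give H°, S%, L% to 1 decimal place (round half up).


Normalize: R'=233/255≈0.9137, G'=35/255≈0.1373, B'=79/255≈0.3098
Max=233/255, Min=35/255, Δ=Max-Min=198/255
L = (Max+Min)/2 = (233+35)/510 = 268/510 = 0.52549… → L = 52.5%
L > 0.5 → S = Δ/(2-Max-Min) = 198/(510-233-35) = 198/242 = 0.81818… → S = 81.8%
(the 1/255 factors cancel in S and H, so raw channel differences can be used)
Max is R' → H = 60 × (((G-B)/Δ) mod 6) = 60 × (((35-79)/198) mod 6)
  (-44)/198 = -0.2222…; negative, so add 6 → 5.7777…
  H = 60 × 5.7777… = 346.666…° → H = 346.7°
= HSL(346.7°, 81.8%, 52.5%)


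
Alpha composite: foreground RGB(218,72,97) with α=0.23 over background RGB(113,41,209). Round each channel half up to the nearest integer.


C = α×F + (1-α)×B, with 1-α = 0.77
R: 0.23×218 + 0.77×113 = 50.14 + 87.01 = 137.15 → 137
G: 0.23×72 + 0.77×41 = 16.56 + 31.57 = 48.13 → 48
B: 0.23×97 + 0.77×209 = 22.31 + 160.93 = 183.24 → 183
= RGB(137, 48, 183)


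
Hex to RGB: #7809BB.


78 → 120 (R)
09 → 9 (G)
BB → 187 (B)
= RGB(120, 9, 187)


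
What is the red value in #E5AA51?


Color: #E5AA51
R = E5 = 229
G = AA = 170
B = 51 = 81
Red = 229


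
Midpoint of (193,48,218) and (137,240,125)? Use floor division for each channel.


Midpoint: each channel = ⌊(C₁+C₂)/2⌋
R: ⌊(193+137)/2⌋ = 165
G: ⌊(48+240)/2⌋ = 144
B: ⌊(218+125)/2⌋ = 171
= RGB(165, 144, 171)


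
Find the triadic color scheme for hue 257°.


Triadic: equally spaced at 120° intervals
H1 = 257°
H2 = (257 + 120) mod 360 = 17°
H3 = (257 + 240) mod 360 = 137°
Triadic = 257°, 17°, 137°


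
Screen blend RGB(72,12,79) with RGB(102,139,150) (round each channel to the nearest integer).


Screen: C = 255 - (255-A)×(255-B)/255, rounded to nearest integer
R: 255 - (255-72)×(255-102)/255 = 255 - 27999/255 ≈ 255 - 109.800 = 145.200 → 145
G: 255 - (255-12)×(255-139)/255 = 255 - 28188/255 ≈ 255 - 110.541 = 144.459 → 144
B: 255 - (255-79)×(255-150)/255 = 255 - 18480/255 ≈ 255 - 72.471 = 182.529 → 183
= RGB(145, 144, 183)


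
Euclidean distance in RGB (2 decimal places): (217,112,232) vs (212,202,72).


d = √[(R₁-R₂)² + (G₁-G₂)² + (B₁-B₂)²]
d = √[(217-212)² + (112-202)² + (232-72)²]
d = √[25 + 8100 + 25600]
d = √33725
d ≈ 183.64


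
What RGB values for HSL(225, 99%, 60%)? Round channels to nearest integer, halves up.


H=225°, S=0.99, L=0.60
C = (1-|2L-1|)×S = (1-|0.20|)×0.99 = 0.792
H' = H/60 = 225/60 ≈ 3.7500; X = C×(1-|H' mod 2 - 1|) = 0.198
m = L - C/2 = 0.60 - 0.396 = 0.204
Sector ⌊H'⌋ = 3 → (R',G',B') = (0.0, 0.198, 0.792)
RGB = ((R'+m)×255, (G'+m)×255, (B'+m)×255) = (52.02, 102.51, 253.98)
Round half up → RGB(52, 103, 254)


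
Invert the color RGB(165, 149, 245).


Invert: (255-R, 255-G, 255-B)
R: 255-165 = 90
G: 255-149 = 106
B: 255-245 = 10
= RGB(90, 106, 10)


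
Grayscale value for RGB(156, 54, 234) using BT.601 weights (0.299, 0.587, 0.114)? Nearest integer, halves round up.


Gray = 0.299×R + 0.587×G + 0.114×B
Gray = 0.299×156 + 0.587×54 + 0.114×234
Gray = 46.644 + 31.698 + 26.676
Gray = 105.018 → round half up → 105
Gray = 105


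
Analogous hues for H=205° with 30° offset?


Base hue: 205°
Left analog: (205 - 30) mod 360 = 175°
Right analog: (205 + 30) mod 360 = 235°
Analogous hues = 175° and 235°


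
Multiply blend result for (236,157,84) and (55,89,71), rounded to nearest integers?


Multiply: C = A×B/255, rounded to nearest integer
R: 236×55/255 = 12980/255 ≈ 50.902 → 51
G: 157×89/255 = 13973/255 ≈ 54.796 → 55
B: 84×71/255 = 5964/255 ≈ 23.388 → 23
= RGB(51, 55, 23)


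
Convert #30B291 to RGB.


30 → 48 (R)
B2 → 178 (G)
91 → 145 (B)
= RGB(48, 178, 145)


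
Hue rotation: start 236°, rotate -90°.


New hue = (H + rotation) mod 360
New hue = (236 -90) mod 360
= 146 mod 360
= 146°


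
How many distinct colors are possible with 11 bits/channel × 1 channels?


Total bits = 11 bits/channel × 1 channels = 11 bits
Distinct colors = 2^11
= 2,048 colors


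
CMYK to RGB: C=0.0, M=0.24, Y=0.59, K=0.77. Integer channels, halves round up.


R = 255 × (1-C) × (1-K) = 255 × 1.00 × 0.23 = 58.65 → 59
G = 255 × (1-M) × (1-K) = 255 × 0.76 × 0.23 = 44.574 → 45
B = 255 × (1-Y) × (1-K) = 255 × 0.41 × 0.23 = 24.0465 → 24
= RGB(59, 45, 24)


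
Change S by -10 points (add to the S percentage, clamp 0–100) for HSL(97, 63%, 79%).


Original S = 63%
Adjustment = -10 percentage points
New S = 63 + (-10) = 53
Clamp to [0, 100] → 53
= HSL(97°, 53%, 79%)


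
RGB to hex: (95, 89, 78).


R = 95 → 5F (hex)
G = 89 → 59 (hex)
B = 78 → 4E (hex)
Hex = #5F594E


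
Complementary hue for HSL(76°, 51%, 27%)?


Complement = opposite side of color wheel = hue + 180°
H' = (76 + 180) mod 360 = 256°
S and L unchanged.
= HSL(256°, 51%, 27%)


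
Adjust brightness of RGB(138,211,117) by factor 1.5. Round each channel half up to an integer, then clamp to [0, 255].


Multiply each channel by 1.5, round half up, clamp to [0, 255]
R: 138×1.5 = 207
G: 211×1.5 = 316.5 → round → 317 → clamp → 255
B: 117×1.5 = 175.5 → round → 176
= RGB(207, 255, 176)


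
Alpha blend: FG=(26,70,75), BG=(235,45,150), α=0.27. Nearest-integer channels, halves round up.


C = α×F + (1-α)×B, with 1-α = 0.73
R: 0.27×26 + 0.73×235 = 7.02 + 171.55 = 178.57 → 179
G: 0.27×70 + 0.73×45 = 18.90 + 32.85 = 51.75 → 52
B: 0.27×75 + 0.73×150 = 20.25 + 109.50 = 129.75 → 130
= RGB(179, 52, 130)


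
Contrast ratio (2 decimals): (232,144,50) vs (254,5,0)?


Linearize each sRGB channel c=v/255: c/12.92 if c ≤ 0.04045 else ((c+0.055)/1.055)^2.4
L = 0.2126×R_lin + 0.7152×G_lin + 0.0722×B_lin
Color 1 (232,144,50):
  R=232: 232/255≈0.9098 > 0.04045 → ((0.9098+0.055)/1.055)^2.4 ≈ 0.80695
  G=144: 144/255≈0.5647 > 0.04045 → ((0.5647+0.055)/1.055)^2.4 ≈ 0.27889
  B=50: 50/255≈0.1961 > 0.04045 → ((0.1961+0.055)/1.055)^2.4 ≈ 0.03190
  L1 = 0.2126×0.80695 + 0.7152×0.27889 + 0.0722×0.03190 ≈ 0.37333
Color 2 (254,5,0):
  R=254: 254/255≈0.9961 > 0.04045 → ((0.9961+0.055)/1.055)^2.4 ≈ 0.99110
  G=5: 5/255≈0.0196 ≤ 0.04045 → 0.0196/12.92 ≈ 0.00152
  B=0: 0/255≈0.0000 ≤ 0.04045 → 0.0000/12.92 ≈ 0.00000
  L2 = 0.2126×0.99110 + 0.7152×0.00152 + 0.0722×0.00000 ≈ 0.21179
Lighter = 0.37333, Darker = 0.21179
Ratio = (L_lighter + 0.05) / (L_darker + 0.05)
Ratio = (0.37333 + 0.05) / (0.21179 + 0.05) = 0.42333 / 0.26179 ≈ 1.6170
Ratio ≈ 1.62:1


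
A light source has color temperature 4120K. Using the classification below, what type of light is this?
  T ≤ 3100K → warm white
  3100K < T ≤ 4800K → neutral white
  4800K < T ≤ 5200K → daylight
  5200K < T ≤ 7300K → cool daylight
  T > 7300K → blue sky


Temperature: 4120K
3100K < 4120K ≤ 4800K → neutral white
Classification: neutral white


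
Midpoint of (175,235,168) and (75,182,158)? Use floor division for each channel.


Midpoint: each channel = ⌊(C₁+C₂)/2⌋
R: ⌊(175+75)/2⌋ = 125
G: ⌊(235+182)/2⌋ = 208
B: ⌊(168+158)/2⌋ = 163
= RGB(125, 208, 163)


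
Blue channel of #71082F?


Color: #71082F
R = 71 = 113
G = 08 = 8
B = 2F = 47
Blue = 47


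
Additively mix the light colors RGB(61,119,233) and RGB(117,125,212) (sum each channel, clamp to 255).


Additive: each channel = min(255, C₁+C₂)
R: 61+117 = 178 → 178
G: 119+125 = 244 → 244
B: 233+212 = 445 → 255
= RGB(178, 244, 255)


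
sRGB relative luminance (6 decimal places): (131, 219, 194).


Linearize each channel (sRGB transfer function): c = v/255; c_lin = c/12.92 if c ≤ 0.04045, else ((c+0.055)/1.055)^2.4
  R: 131/255 ≈ 0.513725 > 0.04045 → ((0.513725+0.055)/1.055)^2.4 ≈ 0.226966
  G: 219/255 ≈ 0.858824 > 0.04045 → ((0.858824+0.055)/1.055)^2.4 ≈ 0.708376
  B: 194/255 ≈ 0.760784 > 0.04045 → ((0.760784+0.055)/1.055)^2.4 ≈ 0.539479
R_lin = 0.226966, G_lin = 0.708376, B_lin = 0.539479
L = 0.2126×R + 0.7152×G + 0.0722×B
L = 0.2126×0.226966 + 0.7152×0.708376 + 0.0722×0.539479
L ≈ 0.593834


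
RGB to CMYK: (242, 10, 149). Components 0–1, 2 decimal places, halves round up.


R'=242/255≈0.9490, G'=10/255≈0.0392, B'=149/255≈0.5843
K = 1 - max(R',G',B') = 1 - 242/255 = 13/255 = 0.05098… → 0.05
(1-R'-K)/(1-K) simplifies to (max-R)/max with max = 242:
C = (242-242)/242 = 0/242 = 0 → 0.00
M = (242-10)/242 = 232/242 = 0.95867… → 0.96
Y = (242-149)/242 = 93/242 = 0.38429… → 0.38
= CMYK(0.00, 0.96, 0.38, 0.05)


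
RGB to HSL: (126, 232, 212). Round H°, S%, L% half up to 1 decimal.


Normalize: R'=126/255≈0.4941, G'=232/255≈0.9098, B'=212/255≈0.8314
Max=232/255, Min=126/255, Δ=Max-Min=106/255
L = (Max+Min)/2 = (232+126)/510 = 358/510 = 0.70196… → L = 70.2%
L > 0.5 → S = Δ/(2-Max-Min) = 106/(510-232-126) = 106/152 = 0.69736… → S = 69.7%
(the 1/255 factors cancel in S and H, so raw channel differences can be used)
Max is G' → H = 60 × ((B-R)/Δ + 2) = 60 × ((212-126)/106 + 2)
  86/106 + 2 = 0.8113… + 2 = 2.8113…
  H = 60 × 2.8113… = 168.679…° → H = 168.7°
= HSL(168.7°, 69.7%, 70.2%)


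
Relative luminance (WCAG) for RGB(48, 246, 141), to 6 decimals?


Linearize each channel (sRGB transfer function): c = v/255; c_lin = c/12.92 if c ≤ 0.04045, else ((c+0.055)/1.055)^2.4
  R: 48/255 ≈ 0.188235 > 0.04045 → ((0.188235+0.055)/1.055)^2.4 ≈ 0.029557
  G: 246/255 ≈ 0.964706 > 0.04045 → ((0.964706+0.055)/1.055)^2.4 ≈ 0.921582
  B: 141/255 ≈ 0.552941 > 0.04045 → ((0.552941+0.055)/1.055)^2.4 ≈ 0.266356
R_lin = 0.029557, G_lin = 0.921582, B_lin = 0.266356
L = 0.2126×R + 0.7152×G + 0.0722×B
L = 0.2126×0.029557 + 0.7152×0.921582 + 0.0722×0.266356
L ≈ 0.684630


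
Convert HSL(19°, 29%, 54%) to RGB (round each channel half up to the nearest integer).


H=19°, S=0.29, L=0.54
C = (1-|2L-1|)×S = (1-|0.08|)×0.29 = 0.2668
H' = H/60 = 19/60 ≈ 0.3167; X = C×(1-|H' mod 2 - 1|) ≈ 0.0845
m = L - C/2 = 0.54 - 0.1334 = 0.4066
Sector ⌊H'⌋ = 0 → (R',G',B') = (0.2668, ≈0.0845, 0.0)
RGB = ((R'+m)×255, (G'+m)×255, (B'+m)×255) = (171.717, 125.2271, 103.683)
Round half up → RGB(172, 125, 104)


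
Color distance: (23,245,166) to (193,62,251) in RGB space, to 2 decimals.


d = √[(R₁-R₂)² + (G₁-G₂)² + (B₁-B₂)²]
d = √[(23-193)² + (245-62)² + (166-251)²]
d = √[28900 + 33489 + 7225]
d = √69614
d ≈ 263.84


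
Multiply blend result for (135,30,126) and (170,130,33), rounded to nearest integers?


Multiply: C = A×B/255, rounded to nearest integer
R: 135×170/255 = 22950/255 ≈ 90.000 → 90
G: 30×130/255 = 3900/255 ≈ 15.294 → 15
B: 126×33/255 = 4158/255 ≈ 16.306 → 16
= RGB(90, 15, 16)


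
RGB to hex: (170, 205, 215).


R = 170 → AA (hex)
G = 205 → CD (hex)
B = 215 → D7 (hex)
Hex = #AACDD7


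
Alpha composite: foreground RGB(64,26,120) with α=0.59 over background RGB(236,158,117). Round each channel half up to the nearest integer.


C = α×F + (1-α)×B, with 1-α = 0.41
R: 0.59×64 + 0.41×236 = 37.76 + 96.76 = 134.52 → 135
G: 0.59×26 + 0.41×158 = 15.34 + 64.78 = 80.12 → 80
B: 0.59×120 + 0.41×117 = 70.80 + 47.97 = 118.77 → 119
= RGB(135, 80, 119)


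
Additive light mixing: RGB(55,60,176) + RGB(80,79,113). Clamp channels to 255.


Additive: each channel = min(255, C₁+C₂)
R: 55+80 = 135 → 135
G: 60+79 = 139 → 139
B: 176+113 = 289 → 255
= RGB(135, 139, 255)


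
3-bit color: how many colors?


Colors = 2^bits = 2^3
= 8 colors


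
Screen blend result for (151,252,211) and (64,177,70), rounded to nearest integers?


Screen: C = 255 - (255-A)×(255-B)/255, rounded to nearest integer
R: 255 - (255-151)×(255-64)/255 = 255 - 19864/255 ≈ 255 - 77.898 = 177.102 → 177
G: 255 - (255-252)×(255-177)/255 = 255 - 234/255 ≈ 255 - 0.918 = 254.082 → 254
B: 255 - (255-211)×(255-70)/255 = 255 - 8140/255 ≈ 255 - 31.922 = 223.078 → 223
= RGB(177, 254, 223)


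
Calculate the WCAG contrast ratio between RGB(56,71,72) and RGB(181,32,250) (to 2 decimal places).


Linearize each sRGB channel c=v/255: c/12.92 if c ≤ 0.04045 else ((c+0.055)/1.055)^2.4
L = 0.2126×R_lin + 0.7152×G_lin + 0.0722×B_lin
Color 1 (56,71,72):
  R=56: 56/255≈0.2196 > 0.04045 → ((0.2196+0.055)/1.055)^2.4 ≈ 0.03955
  G=71: 71/255≈0.2784 > 0.04045 → ((0.2784+0.055)/1.055)^2.4 ≈ 0.06301
  B=72: 72/255≈0.2824 > 0.04045 → ((0.2824+0.055)/1.055)^2.4 ≈ 0.06480
  L1 = 0.2126×0.03955 + 0.7152×0.06301 + 0.0722×0.06480 ≈ 0.05815
Color 2 (181,32,250):
  R=181: 181/255≈0.7098 > 0.04045 → ((0.7098+0.055)/1.055)^2.4 ≈ 0.46208
  G=32: 32/255≈0.1255 > 0.04045 → ((0.1255+0.055)/1.055)^2.4 ≈ 0.01444
  B=250: 250/255≈0.9804 > 0.04045 → ((0.9804+0.055)/1.055)^2.4 ≈ 0.95597
  L2 = 0.2126×0.46208 + 0.7152×0.01444 + 0.0722×0.95597 ≈ 0.17759
Lighter = 0.17759, Darker = 0.05815
Ratio = (L_lighter + 0.05) / (L_darker + 0.05)
Ratio = (0.17759 + 0.05) / (0.05815 + 0.05) = 0.22759 / 0.10815 ≈ 2.1044
Ratio ≈ 2.10:1


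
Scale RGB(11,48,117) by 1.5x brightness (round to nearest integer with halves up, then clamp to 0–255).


Multiply each channel by 1.5, round half up, clamp to [0, 255]
R: 11×1.5 = 16.5 → round → 17
G: 48×1.5 = 72
B: 117×1.5 = 175.5 → round → 176
= RGB(17, 72, 176)


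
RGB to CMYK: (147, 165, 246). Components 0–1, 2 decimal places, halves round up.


R'=147/255≈0.5765, G'=165/255≈0.6471, B'=246/255≈0.9647
K = 1 - max(R',G',B') = 1 - 246/255 = 9/255 = 0.03529… → 0.04
(1-R'-K)/(1-K) simplifies to (max-R)/max with max = 246:
C = (246-147)/246 = 99/246 = 0.40243… → 0.40
M = (246-165)/246 = 81/246 = 0.32926… → 0.33
Y = (246-246)/246 = 0/246 = 0 → 0.00
= CMYK(0.40, 0.33, 0.00, 0.04)


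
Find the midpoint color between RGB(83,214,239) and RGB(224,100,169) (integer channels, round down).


Midpoint: each channel = ⌊(C₁+C₂)/2⌋
R: ⌊(83+224)/2⌋ = 153
G: ⌊(214+100)/2⌋ = 157
B: ⌊(239+169)/2⌋ = 204
= RGB(153, 157, 204)


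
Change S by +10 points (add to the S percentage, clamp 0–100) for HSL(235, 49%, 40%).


Original S = 49%
Adjustment = +10 percentage points
New S = 49 + (10) = 59
Clamp to [0, 100] → 59
= HSL(235°, 59%, 40%)


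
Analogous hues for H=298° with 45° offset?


Base hue: 298°
Left analog: (298 - 45) mod 360 = 253°
Right analog: (298 + 45) mod 360 = 343°
Analogous hues = 253° and 343°


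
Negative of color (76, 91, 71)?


Invert: (255-R, 255-G, 255-B)
R: 255-76 = 179
G: 255-91 = 164
B: 255-71 = 184
= RGB(179, 164, 184)


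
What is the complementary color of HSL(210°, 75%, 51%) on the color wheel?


Complement = opposite side of color wheel = hue + 180°
H' = (210 + 180) mod 360 = 30°
S and L unchanged.
= HSL(30°, 75%, 51%)


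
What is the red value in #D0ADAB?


Color: #D0ADAB
R = D0 = 208
G = AD = 173
B = AB = 171
Red = 208


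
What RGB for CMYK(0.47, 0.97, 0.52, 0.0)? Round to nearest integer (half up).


R = 255 × (1-C) × (1-K) = 255 × 0.53 × 1.00 = 135.15 → 135
G = 255 × (1-M) × (1-K) = 255 × 0.03 × 1.00 = 7.65 → 8
B = 255 × (1-Y) × (1-K) = 255 × 0.48 × 1.00 = 122.4 → 122
= RGB(135, 8, 122)


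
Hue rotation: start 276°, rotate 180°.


New hue = (H + rotation) mod 360
New hue = (276 + 180) mod 360
= 456 mod 360
= 96°


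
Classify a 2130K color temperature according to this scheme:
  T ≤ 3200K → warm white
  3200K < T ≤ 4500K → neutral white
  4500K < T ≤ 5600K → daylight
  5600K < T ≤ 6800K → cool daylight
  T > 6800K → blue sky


Temperature: 2130K
2130K ≤ 3200K → warm white
Classification: warm white


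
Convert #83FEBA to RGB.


83 → 131 (R)
FE → 254 (G)
BA → 186 (B)
= RGB(131, 254, 186)


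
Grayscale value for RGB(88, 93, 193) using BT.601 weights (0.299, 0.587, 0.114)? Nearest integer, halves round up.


Gray = 0.299×R + 0.587×G + 0.114×B
Gray = 0.299×88 + 0.587×93 + 0.114×193
Gray = 26.312 + 54.591 + 22.002
Gray = 102.905 → round half up → 103
Gray = 103


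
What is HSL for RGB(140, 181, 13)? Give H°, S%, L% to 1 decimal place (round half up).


Normalize: R'=140/255≈0.5490, G'=181/255≈0.7098, B'=13/255≈0.0510
Max=181/255, Min=13/255, Δ=Max-Min=168/255
L = (Max+Min)/2 = (181+13)/510 = 194/510 = 0.38039… → L = 38.0%
L ≤ 0.5 → S = Δ/(Max+Min) = 168/(181+13) = 168/194 = 0.86597… → S = 86.6%
(the 1/255 factors cancel in S and H, so raw channel differences can be used)
Max is G' → H = 60 × ((B-R)/Δ + 2) = 60 × ((13-140)/168 + 2)
  -127/168 + 2 = -0.7559… + 2 = 1.2440…
  H = 60 × 1.2440… = 74.642…° → H = 74.6°
= HSL(74.6°, 86.6%, 38.0%)


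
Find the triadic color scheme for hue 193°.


Triadic: equally spaced at 120° intervals
H1 = 193°
H2 = (193 + 120) mod 360 = 313°
H3 = (193 + 240) mod 360 = 73°
Triadic = 193°, 313°, 73°


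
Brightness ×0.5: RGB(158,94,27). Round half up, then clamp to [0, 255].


Multiply each channel by 0.5, round half up, clamp to [0, 255]
R: 158×0.5 = 79
G: 94×0.5 = 47
B: 27×0.5 = 13.5 → round → 14
= RGB(79, 47, 14)


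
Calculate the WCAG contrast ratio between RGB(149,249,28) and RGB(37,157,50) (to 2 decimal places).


Linearize each sRGB channel c=v/255: c/12.92 if c ≤ 0.04045 else ((c+0.055)/1.055)^2.4
L = 0.2126×R_lin + 0.7152×G_lin + 0.0722×B_lin
Color 1 (149,249,28):
  R=149: 149/255≈0.5843 > 0.04045 → ((0.5843+0.055)/1.055)^2.4 ≈ 0.30054
  G=249: 249/255≈0.9765 > 0.04045 → ((0.9765+0.055)/1.055)^2.4 ≈ 0.94731
  B=28: 28/255≈0.1098 > 0.04045 → ((0.1098+0.055)/1.055)^2.4 ≈ 0.01161
  L1 = 0.2126×0.30054 + 0.7152×0.94731 + 0.0722×0.01161 ≈ 0.74225
Color 2 (37,157,50):
  R=37: 37/255≈0.1451 > 0.04045 → ((0.1451+0.055)/1.055)^2.4 ≈ 0.01850
  G=157: 157/255≈0.6157 > 0.04045 → ((0.6157+0.055)/1.055)^2.4 ≈ 0.33716
  B=50: 50/255≈0.1961 > 0.04045 → ((0.1961+0.055)/1.055)^2.4 ≈ 0.03190
  L2 = 0.2126×0.01850 + 0.7152×0.33716 + 0.0722×0.03190 ≈ 0.24738
Lighter = 0.74225, Darker = 0.24738
Ratio = (L_lighter + 0.05) / (L_darker + 0.05)
Ratio = (0.74225 + 0.05) / (0.24738 + 0.05) = 0.79225 / 0.29738 ≈ 2.6641
Ratio ≈ 2.66:1


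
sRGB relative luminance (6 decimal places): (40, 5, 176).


Linearize each channel (sRGB transfer function): c = v/255; c_lin = c/12.92 if c ≤ 0.04045, else ((c+0.055)/1.055)^2.4
  R: 40/255 ≈ 0.156863 > 0.04045 → ((0.156863+0.055)/1.055)^2.4 ≈ 0.021219
  G: 5/255 ≈ 0.019608 ≤ 0.04045 → 0.019608/12.92 ≈ 0.001518
  B: 176/255 ≈ 0.690196 > 0.04045 → ((0.690196+0.055)/1.055)^2.4 ≈ 0.434154
R_lin = 0.021219, G_lin = 0.001518, B_lin = 0.434154
L = 0.2126×R + 0.7152×G + 0.0722×B
L = 0.2126×0.021219 + 0.7152×0.001518 + 0.0722×0.434154
L ≈ 0.036942


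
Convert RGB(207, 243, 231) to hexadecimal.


R = 207 → CF (hex)
G = 243 → F3 (hex)
B = 231 → E7 (hex)
Hex = #CFF3E7


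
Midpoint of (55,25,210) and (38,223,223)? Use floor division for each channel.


Midpoint: each channel = ⌊(C₁+C₂)/2⌋
R: ⌊(55+38)/2⌋ = 46
G: ⌊(25+223)/2⌋ = 124
B: ⌊(210+223)/2⌋ = 216
= RGB(46, 124, 216)


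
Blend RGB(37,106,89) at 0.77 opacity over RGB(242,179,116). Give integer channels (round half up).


C = α×F + (1-α)×B, with 1-α = 0.23
R: 0.77×37 + 0.23×242 = 28.49 + 55.66 = 84.15 → 84
G: 0.77×106 + 0.23×179 = 81.62 + 41.17 = 122.79 → 123
B: 0.77×89 + 0.23×116 = 68.53 + 26.68 = 95.21 → 95
= RGB(84, 123, 95)


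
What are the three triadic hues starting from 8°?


Triadic: equally spaced at 120° intervals
H1 = 8°
H2 = (8 + 120) mod 360 = 128°
H3 = (8 + 240) mod 360 = 248°
Triadic = 8°, 128°, 248°


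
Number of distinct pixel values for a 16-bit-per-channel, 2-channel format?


Total bits = 16 bits/channel × 2 channels = 32 bits
Distinct pixel values = 2^32
= 4,294,967,296 pixel values


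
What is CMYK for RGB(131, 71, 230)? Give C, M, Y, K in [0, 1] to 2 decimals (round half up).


R'=131/255≈0.5137, G'=71/255≈0.2784, B'=230/255≈0.9020
K = 1 - max(R',G',B') = 1 - 230/255 = 25/255 = 0.09803… → 0.10
(1-R'-K)/(1-K) simplifies to (max-R)/max with max = 230:
C = (230-131)/230 = 99/230 = 0.43043… → 0.43
M = (230-71)/230 = 159/230 = 0.69130… → 0.69
Y = (230-230)/230 = 0/230 = 0 → 0.00
= CMYK(0.43, 0.69, 0.00, 0.10)


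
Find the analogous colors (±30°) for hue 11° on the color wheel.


Base hue: 11°
Left analog: (11 - 30) mod 360 = 341°
Right analog: (11 + 30) mod 360 = 41°
Analogous hues = 341° and 41°


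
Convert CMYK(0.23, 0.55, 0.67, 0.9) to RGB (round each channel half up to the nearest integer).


R = 255 × (1-C) × (1-K) = 255 × 0.77 × 0.10 = 19.635 → 20
G = 255 × (1-M) × (1-K) = 255 × 0.45 × 0.10 = 11.475 → 11
B = 255 × (1-Y) × (1-K) = 255 × 0.33 × 0.10 = 8.415 → 8
= RGB(20, 11, 8)


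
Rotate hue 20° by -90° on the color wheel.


New hue = (H + rotation) mod 360
New hue = (20 -90) mod 360
= -70 mod 360
= 290°


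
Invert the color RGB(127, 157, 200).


Invert: (255-R, 255-G, 255-B)
R: 255-127 = 128
G: 255-157 = 98
B: 255-200 = 55
= RGB(128, 98, 55)


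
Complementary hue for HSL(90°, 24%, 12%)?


Complement = opposite side of color wheel = hue + 180°
H' = (90 + 180) mod 360 = 270°
S and L unchanged.
= HSL(270°, 24%, 12%)


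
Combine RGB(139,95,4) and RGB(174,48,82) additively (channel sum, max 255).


Additive: each channel = min(255, C₁+C₂)
R: 139+174 = 313 → 255
G: 95+48 = 143 → 143
B: 4+82 = 86 → 86
= RGB(255, 143, 86)


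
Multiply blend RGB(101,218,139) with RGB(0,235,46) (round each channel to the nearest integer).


Multiply: C = A×B/255, rounded to nearest integer
R: 101×0/255 = 0/255 ≈ 0.000 → 0
G: 218×235/255 = 51230/255 ≈ 200.902 → 201
B: 139×46/255 = 6394/255 ≈ 25.075 → 25
= RGB(0, 201, 25)


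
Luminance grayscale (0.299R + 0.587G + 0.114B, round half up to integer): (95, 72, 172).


Gray = 0.299×R + 0.587×G + 0.114×B
Gray = 0.299×95 + 0.587×72 + 0.114×172
Gray = 28.405 + 42.264 + 19.608
Gray = 90.277 → round half up → 90
Gray = 90


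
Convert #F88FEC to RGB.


F8 → 248 (R)
8F → 143 (G)
EC → 236 (B)
= RGB(248, 143, 236)


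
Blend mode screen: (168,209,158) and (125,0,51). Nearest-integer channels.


Screen: C = 255 - (255-A)×(255-B)/255, rounded to nearest integer
R: 255 - (255-168)×(255-125)/255 = 255 - 11310/255 ≈ 255 - 44.353 = 210.647 → 211
G: 255 - (255-209)×(255-0)/255 = 255 - 11730/255 ≈ 255 - 46.000 = 209.000 → 209
B: 255 - (255-158)×(255-51)/255 = 255 - 19788/255 ≈ 255 - 77.600 = 177.400 → 177
= RGB(211, 209, 177)


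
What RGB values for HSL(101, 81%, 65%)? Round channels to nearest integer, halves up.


H=101°, S=0.81, L=0.65
C = (1-|2L-1|)×S = (1-|0.30|)×0.81 = 0.567
H' = H/60 = 101/60 ≈ 1.6833; X = C×(1-|H' mod 2 - 1|) = 0.17955
m = L - C/2 = 0.65 - 0.2835 = 0.3665
Sector ⌊H'⌋ = 1 → (R',G',B') = (0.17955, 0.567, 0.0)
RGB = ((R'+m)×255, (G'+m)×255, (B'+m)×255) = (139.24275, 238.0425, 93.4575)
Round half up → RGB(139, 238, 93)


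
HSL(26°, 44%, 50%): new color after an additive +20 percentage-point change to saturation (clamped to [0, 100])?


Original S = 44%
Adjustment = +20 percentage points
New S = 44 + (20) = 64
Clamp to [0, 100] → 64
= HSL(26°, 64%, 50%)


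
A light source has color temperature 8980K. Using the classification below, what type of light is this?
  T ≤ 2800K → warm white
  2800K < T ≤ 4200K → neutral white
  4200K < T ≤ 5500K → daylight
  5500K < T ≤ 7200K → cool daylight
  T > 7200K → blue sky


Temperature: 8980K
8980K > 7200K → blue sky
Classification: blue sky


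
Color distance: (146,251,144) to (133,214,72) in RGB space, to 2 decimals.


d = √[(R₁-R₂)² + (G₁-G₂)² + (B₁-B₂)²]
d = √[(146-133)² + (251-214)² + (144-72)²]
d = √[169 + 1369 + 5184]
d = √6722
d ≈ 81.99


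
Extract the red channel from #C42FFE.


Color: #C42FFE
R = C4 = 196
G = 2F = 47
B = FE = 254
Red = 196


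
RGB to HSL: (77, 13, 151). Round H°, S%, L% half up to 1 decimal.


Normalize: R'=77/255≈0.3020, G'=13/255≈0.0510, B'=151/255≈0.5922
Max=151/255, Min=13/255, Δ=Max-Min=138/255
L = (Max+Min)/2 = (151+13)/510 = 164/510 = 0.32156… → L = 32.2%
L ≤ 0.5 → S = Δ/(Max+Min) = 138/(151+13) = 138/164 = 0.84146… → S = 84.1%
(the 1/255 factors cancel in S and H, so raw channel differences can be used)
Max is B' → H = 60 × ((R-G)/Δ + 4) = 60 × ((77-13)/138 + 4)
  64/138 + 4 = 0.4637… + 4 = 4.4637…
  H = 60 × 4.4637… = 267.826…° → H = 267.8°
= HSL(267.8°, 84.1%, 32.2%)


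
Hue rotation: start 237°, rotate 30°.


New hue = (H + rotation) mod 360
New hue = (237 + 30) mod 360
= 267 mod 360
= 267°


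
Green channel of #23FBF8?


Color: #23FBF8
R = 23 = 35
G = FB = 251
B = F8 = 248
Green = 251


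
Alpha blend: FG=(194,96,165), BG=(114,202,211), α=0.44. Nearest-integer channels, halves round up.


C = α×F + (1-α)×B, with 1-α = 0.56
R: 0.44×194 + 0.56×114 = 85.36 + 63.84 = 149.20 → 149
G: 0.44×96 + 0.56×202 = 42.24 + 113.12 = 155.36 → 155
B: 0.44×165 + 0.56×211 = 72.60 + 118.16 = 190.76 → 191
= RGB(149, 155, 191)


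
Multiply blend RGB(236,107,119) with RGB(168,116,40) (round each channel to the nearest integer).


Multiply: C = A×B/255, rounded to nearest integer
R: 236×168/255 = 39648/255 ≈ 155.482 → 155
G: 107×116/255 = 12412/255 ≈ 48.675 → 49
B: 119×40/255 = 4760/255 ≈ 18.667 → 19
= RGB(155, 49, 19)


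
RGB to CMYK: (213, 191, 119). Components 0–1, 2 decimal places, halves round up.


R'=213/255≈0.8353, G'=191/255≈0.7490, B'=119/255≈0.4667
K = 1 - max(R',G',B') = 1 - 213/255 = 42/255 = 0.16470… → 0.16
(1-R'-K)/(1-K) simplifies to (max-R)/max with max = 213:
C = (213-213)/213 = 0/213 = 0 → 0.00
M = (213-191)/213 = 22/213 = 0.10328… → 0.10
Y = (213-119)/213 = 94/213 = 0.44131… → 0.44
= CMYK(0.00, 0.10, 0.44, 0.16)
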